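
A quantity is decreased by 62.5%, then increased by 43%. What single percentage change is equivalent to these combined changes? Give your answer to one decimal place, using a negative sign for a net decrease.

The combined multiplier is 0.375 × 1.43 = 0.53625.
That corresponds to a decrease of 46.4%.

-46.4%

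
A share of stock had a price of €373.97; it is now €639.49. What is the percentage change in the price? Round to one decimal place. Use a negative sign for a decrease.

71.0%

Change: €639.49 − €373.97 = €265.52.
Relative to the original: €265.52 ÷ €373.97 ≈ 71.0%.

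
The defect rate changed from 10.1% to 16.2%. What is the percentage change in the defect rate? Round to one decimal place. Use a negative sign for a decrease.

The change is 16.2 − 10.1 = 6.1 percentage points.
Relative to the original 10.1%, that is 6.1 ÷ 10.1 ≈ 60.4%.

60.4%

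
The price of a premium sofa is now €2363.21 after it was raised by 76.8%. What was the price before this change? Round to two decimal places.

The overall multiplier applied was 1.768.
So the original price was €2363.21 ÷ 1.768 ≈ €1336.66.

€1336.66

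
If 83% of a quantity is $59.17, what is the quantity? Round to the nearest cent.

$59.17 ÷ 0.83 ≈ $71.29.

$71.29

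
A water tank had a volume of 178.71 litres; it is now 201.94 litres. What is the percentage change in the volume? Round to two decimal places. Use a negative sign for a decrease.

Change: 201.94 − 178.71 = 23.23.
Relative to the original: 23.23 ÷ 178.71 ≈ 13.00%.

13.00%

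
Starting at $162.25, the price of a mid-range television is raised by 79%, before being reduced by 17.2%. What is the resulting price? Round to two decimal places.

$240.47

Each change multiplies by a factor: 1.79 × 0.828 = 1.48212.
$162.25 × 1.48212 = $240.47397 ≈ $240.47.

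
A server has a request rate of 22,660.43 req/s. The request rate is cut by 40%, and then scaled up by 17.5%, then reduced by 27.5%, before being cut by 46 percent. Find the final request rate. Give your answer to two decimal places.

Each change multiplies by a factor: 0.6 × 1.175 × 0.725 × 0.54 = 0.2760075.
22,660.43 × 0.2760075 = 6254.448633225 ≈ 6,254.45.

6,254.45 req/s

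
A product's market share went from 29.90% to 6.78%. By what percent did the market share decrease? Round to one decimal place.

The change is 6.78 − 29.90 = -23.12 percentage points.
Relative to the original 29.90%, that is -23.12 ÷ 29.90 ≈ -77.3%.
So the market share fell by 77.3%.

77.3%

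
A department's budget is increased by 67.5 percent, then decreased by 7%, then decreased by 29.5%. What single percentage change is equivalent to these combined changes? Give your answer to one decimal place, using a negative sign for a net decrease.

9.8%

The combined multiplier is 1.675 × 0.93 × 0.705 = 1.09821375.
That corresponds to an increase of 9.8%.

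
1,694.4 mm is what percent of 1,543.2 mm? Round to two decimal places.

109.80%

1,694.4 mm ÷ 1,543.2 mm ≈ 109.80%.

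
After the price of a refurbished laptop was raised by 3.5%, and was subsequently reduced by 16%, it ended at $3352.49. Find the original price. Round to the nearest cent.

$3856.10

The overall multiplier applied was 1.035 × 0.84 = 0.8694.
So the original price was $3352.49 ÷ 0.8694 ≈ $3856.10.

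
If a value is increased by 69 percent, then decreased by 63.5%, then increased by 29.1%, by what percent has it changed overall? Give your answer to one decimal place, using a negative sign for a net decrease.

The combined multiplier is 1.69 × 0.365 × 1.291 = 0.79635335.
That corresponds to a decrease of 20.4%.

-20.4%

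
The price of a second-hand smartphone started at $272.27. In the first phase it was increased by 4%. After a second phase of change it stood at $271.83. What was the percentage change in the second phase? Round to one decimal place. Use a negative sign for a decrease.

After the first phase: $272.27 × 1.04 = $283.1608.
Second-phase multiplier: $271.83 ÷ $283.1608 ≈ 0.95998.
That is a change of -4.0%.

-4.0%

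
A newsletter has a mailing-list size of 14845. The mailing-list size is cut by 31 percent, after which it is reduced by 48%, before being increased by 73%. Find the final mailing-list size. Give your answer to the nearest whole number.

31% decrease: 14845 × 0.69 = 10243.05.
48% decrease: 10243.05 × 0.52 = 5326.386.
Apply the 73% increase: 5326.386 × 1.73 = 9214.64778 ≈ 9215.

9215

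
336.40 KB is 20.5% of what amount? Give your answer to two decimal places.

336.40 KB ÷ 0.205 ≈ 1,640.98 KB.

1,640.98 KB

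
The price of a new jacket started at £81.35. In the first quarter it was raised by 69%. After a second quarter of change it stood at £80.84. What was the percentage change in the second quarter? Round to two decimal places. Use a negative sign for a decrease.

-41.20%

After the first quarter: £81.35 × 1.69 = £137.4815.
Second-quarter multiplier: £80.84 ÷ £137.4815 ≈ 0.588006.
That is a change of -41.20%.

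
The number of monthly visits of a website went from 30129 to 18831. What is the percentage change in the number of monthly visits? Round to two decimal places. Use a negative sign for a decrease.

-37.50%

Change: 18831 − 30129 = -11298.
Relative to the original: -11298 ÷ 30129 ≈ -37.50%.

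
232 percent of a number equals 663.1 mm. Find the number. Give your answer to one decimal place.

285.8 mm

663.1 mm ÷ 2.32 ≈ 285.8 mm.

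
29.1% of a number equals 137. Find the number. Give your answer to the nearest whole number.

137 ÷ 0.291 ≈ 471.

471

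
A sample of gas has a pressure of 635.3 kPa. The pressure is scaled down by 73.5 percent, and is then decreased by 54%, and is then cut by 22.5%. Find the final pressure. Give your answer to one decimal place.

Each change multiplies by a factor: 0.265 × 0.46 × 0.775 = 0.0944725.
635.3 × 0.0944725 = 60.01837925 ≈ 60.0.

60.0 kPa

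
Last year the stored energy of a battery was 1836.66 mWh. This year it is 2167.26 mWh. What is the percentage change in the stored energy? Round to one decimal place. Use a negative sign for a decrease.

Change: 2167.26 − 1836.66 = 330.60.
Relative to the original: 330.60 ÷ 1836.66 ≈ 18.0%.

18.0%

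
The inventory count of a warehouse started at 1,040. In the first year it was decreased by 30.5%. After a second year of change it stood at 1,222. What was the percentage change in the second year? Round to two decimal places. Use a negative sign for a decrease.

69.06%

After the first year: 1,040 × 0.695 = 722.8.
Second-year multiplier: 1,222 ÷ 722.8 ≈ 1.690647.
That is a change of 69.06%.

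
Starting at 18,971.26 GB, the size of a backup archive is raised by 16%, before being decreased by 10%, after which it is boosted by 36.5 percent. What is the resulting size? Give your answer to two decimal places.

27,035.18 GB

Apply the 16% increase: 18,971.26 × 1.16 = 22006.6616.
After the 10% decrease: 22006.6616 × 0.9 = 19805.99544.
36.5% increase: 19805.99544 × 1.365 = 27035.1837756 ≈ 27,035.18.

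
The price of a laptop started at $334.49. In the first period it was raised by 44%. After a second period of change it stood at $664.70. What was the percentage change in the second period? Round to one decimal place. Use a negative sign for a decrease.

After the first period: $334.49 × 1.44 = $481.6656.
Second-period multiplier: $664.70 ÷ $481.6656 ≈ 1.38.
That is a change of 38.0%.

38.0%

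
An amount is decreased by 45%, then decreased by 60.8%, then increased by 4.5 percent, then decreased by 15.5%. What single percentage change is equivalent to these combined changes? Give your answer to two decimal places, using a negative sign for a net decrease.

The combined multiplier is 0.55 × 0.392 × 1.045 × 0.845 = 0.19038019.
That corresponds to a decrease of 80.96%.

-80.96%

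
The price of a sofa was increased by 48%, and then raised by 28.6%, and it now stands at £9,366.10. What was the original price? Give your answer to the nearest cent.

£4,921.03

Undoing the 28.6% increase: £9,366.10 ÷ 1.286 ≈ £7283.125972.
Undoing the 48% increase: £7283.125972 ÷ 1.48 ≈ £4,921.03.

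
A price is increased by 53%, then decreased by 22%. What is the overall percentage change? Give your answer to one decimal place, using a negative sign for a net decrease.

19.3%

A 53% increase multiplies by 1.53.
Then a 22% decrease: 1.53 × 0.78 = 1.1934.
Overall factor 1.1934, i.e. 19.3%.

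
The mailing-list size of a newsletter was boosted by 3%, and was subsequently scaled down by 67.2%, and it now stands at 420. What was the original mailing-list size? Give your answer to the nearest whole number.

1,243

The overall multiplier applied was 1.03 × 0.328 = 0.33784.
So the original mailing-list size was 420 ÷ 0.33784 ≈ 1,243.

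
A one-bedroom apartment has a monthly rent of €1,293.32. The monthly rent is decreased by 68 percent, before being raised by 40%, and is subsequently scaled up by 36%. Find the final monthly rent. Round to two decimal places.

€787.99

After the 68% decrease: €1,293.32 × 0.32 = €413.8624.
40% increase: €413.8624 × 1.4 = €579.40736.
Apply the 36% increase: €579.40736 × 1.36 = €787.9940096 ≈ €787.99.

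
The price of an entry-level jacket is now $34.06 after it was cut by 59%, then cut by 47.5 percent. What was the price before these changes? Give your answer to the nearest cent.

$158.23

The overall multiplier applied was 0.41 × 0.525 = 0.21525.
So the original price was $34.06 ÷ 0.21525 ≈ $158.23.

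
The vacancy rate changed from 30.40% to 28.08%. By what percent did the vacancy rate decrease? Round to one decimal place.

The change is 28.08 − 30.40 = -2.32 percentage points.
Relative to the original 30.40%, that is -2.32 ÷ 30.40 ≈ -7.6%.
So the vacancy rate fell by 7.6%.

7.6%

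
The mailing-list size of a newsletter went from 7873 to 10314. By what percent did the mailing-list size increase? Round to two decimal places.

Change: 10314 − 7873 = 2441.
Relative to the original: 2441 ÷ 7873 ≈ 31.00%.
So the mailing-list size increased by 31.00%.

31.00%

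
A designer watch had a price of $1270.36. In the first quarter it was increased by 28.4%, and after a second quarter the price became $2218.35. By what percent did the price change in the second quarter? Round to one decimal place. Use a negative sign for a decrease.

After the first quarter: $1270.36 × 1.284 = $1631.14224.
Second-quarter multiplier: $2218.35 ÷ $1631.14224 ≈ 1.36.
That is a change of 36.0%.

36.0%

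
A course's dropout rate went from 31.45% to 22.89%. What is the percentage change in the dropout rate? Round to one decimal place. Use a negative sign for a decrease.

-27.2%

The change is 22.89 − 31.45 = -8.56 percentage points.
Relative to the original 31.45%, that is -8.56 ÷ 31.45 ≈ -27.2%.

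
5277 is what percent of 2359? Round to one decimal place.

5277 ÷ 2359 ≈ 223.7%.

223.7%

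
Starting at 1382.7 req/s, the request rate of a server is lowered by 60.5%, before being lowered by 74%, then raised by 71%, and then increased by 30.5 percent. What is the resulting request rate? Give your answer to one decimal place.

Apply the 60.5% decrease: 1382.7 × 0.395 = 546.1665.
74% decrease: 546.1665 × 0.26 = 142.00329.
Apply the 71% increase: 142.00329 × 1.71 = 242.8256259.
Apply the 30.5% increase: 242.8256259 × 1.305 = 316.8874417995 ≈ 316.9.

316.9 req/s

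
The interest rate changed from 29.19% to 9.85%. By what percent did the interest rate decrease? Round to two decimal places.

The change is 9.85 − 29.19 = -19.34 percentage points.
Relative to the original 29.19%, that is -19.34 ÷ 29.19 ≈ -66.26%.
So the interest rate fell by 66.26%.

66.26%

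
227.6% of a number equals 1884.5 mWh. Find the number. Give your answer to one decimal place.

1884.5 mWh ÷ 2.276 ≈ 828.0 mWh.

828.0 mWh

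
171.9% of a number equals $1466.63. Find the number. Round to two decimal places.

$1466.63 ÷ 1.719 ≈ $853.19.

$853.19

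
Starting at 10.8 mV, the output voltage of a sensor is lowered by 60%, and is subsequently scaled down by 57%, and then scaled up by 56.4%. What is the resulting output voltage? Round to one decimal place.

60% decrease: 10.8 × 0.4 = 4.32.
Apply the 57% decrease: 4.32 × 0.43 = 1.8576.
Apply the 56.4% increase: 1.8576 × 1.564 = 2.9052864 ≈ 2.9.

2.9 mV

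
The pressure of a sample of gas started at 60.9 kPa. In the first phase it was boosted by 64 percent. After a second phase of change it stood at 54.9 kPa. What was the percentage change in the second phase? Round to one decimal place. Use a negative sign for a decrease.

-45.0%

After the first phase: 60.9 × 1.64 = 99.876.
Second-phase multiplier: 54.9 ÷ 99.876 ≈ 0.54968.
That is a change of -45.0%.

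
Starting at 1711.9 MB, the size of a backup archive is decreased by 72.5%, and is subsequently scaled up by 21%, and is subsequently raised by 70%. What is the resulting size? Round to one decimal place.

968.4 MB

72.5% decrease: 1711.9 × 0.275 = 470.7725.
Apply the 21% increase: 470.7725 × 1.21 = 569.634725.
Apply the 70% increase: 569.634725 × 1.7 = 968.3790325 ≈ 968.4.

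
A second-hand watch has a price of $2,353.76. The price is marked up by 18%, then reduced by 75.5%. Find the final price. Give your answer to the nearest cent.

$680.47

Each change multiplies by a factor: 1.18 × 0.245 = 0.2891.
$2,353.76 × 0.2891 = $680.472016 ≈ $680.47.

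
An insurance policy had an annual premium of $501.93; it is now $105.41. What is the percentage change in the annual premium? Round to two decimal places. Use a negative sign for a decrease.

-79.00%

Change: $105.41 − $501.93 = -$396.52.
Relative to the original: -$396.52 ÷ $501.93 ≈ -79.00%.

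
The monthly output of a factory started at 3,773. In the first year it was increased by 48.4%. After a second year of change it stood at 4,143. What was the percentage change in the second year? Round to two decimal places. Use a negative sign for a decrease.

-26.01%

After the first year: 3,773 × 1.484 = 5599.132.
Second-year multiplier: 4,143 ÷ 5599.132 ≈ 0.739936.
That is a change of -26.01%.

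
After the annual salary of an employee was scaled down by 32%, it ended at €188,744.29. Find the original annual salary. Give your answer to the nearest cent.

€277,565.13

The overall multiplier applied was 0.68.
So the original annual salary was €188,744.29 ÷ 0.68 ≈ €277,565.13.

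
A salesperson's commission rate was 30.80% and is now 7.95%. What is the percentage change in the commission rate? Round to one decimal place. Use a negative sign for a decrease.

The change is 7.95 − 30.80 = -22.85 percentage points.
Relative to the original 30.80%, that is -22.85 ÷ 30.80 ≈ -74.2%.

-74.2%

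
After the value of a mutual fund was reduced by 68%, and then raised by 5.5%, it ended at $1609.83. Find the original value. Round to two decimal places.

$4768.45

Undoing the 5.5% increase: $1609.83 ÷ 1.055 ≈ $1525.905213.
Undoing the 68% decrease: $1525.905213 ÷ 0.32 ≈ $4768.45.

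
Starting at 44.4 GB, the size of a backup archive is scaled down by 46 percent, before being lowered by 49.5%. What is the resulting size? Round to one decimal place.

12.1 GB

46% decrease: 44.4 × 0.54 = 23.976.
49.5% decrease: 23.976 × 0.505 = 12.10788 ≈ 12.1.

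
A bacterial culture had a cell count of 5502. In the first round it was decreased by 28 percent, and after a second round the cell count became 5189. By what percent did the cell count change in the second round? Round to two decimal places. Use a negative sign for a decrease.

30.99%

After the first round: 5502 × 0.72 = 3961.44.
Second-round multiplier: 5189 ÷ 3961.44 ≈ 1.309877.
That is a change of 30.99%.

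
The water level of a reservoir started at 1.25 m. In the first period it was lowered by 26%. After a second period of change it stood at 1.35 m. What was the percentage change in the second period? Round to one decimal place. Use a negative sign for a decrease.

45.9%

After the first period: 1.25 × 0.74 = 0.925.
Second-period multiplier: 1.35 ÷ 0.925 ≈ 1.45946.
That is a change of 45.9%.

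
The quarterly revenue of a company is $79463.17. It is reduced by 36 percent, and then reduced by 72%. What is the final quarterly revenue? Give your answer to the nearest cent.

$14239.80

After the 36% decrease: $79463.17 × 0.64 = $50856.4288.
72% decrease: $50856.4288 × 0.28 = $14239.800064 ≈ $14239.80.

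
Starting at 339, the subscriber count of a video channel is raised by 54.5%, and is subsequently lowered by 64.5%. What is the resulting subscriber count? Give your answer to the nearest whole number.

Each change multiplies by a factor: 1.545 × 0.355 = 0.548475.
339 × 0.548475 = 185.933025 ≈ 186.

186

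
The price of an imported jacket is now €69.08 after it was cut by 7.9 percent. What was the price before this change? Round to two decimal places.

€75.01

The overall multiplier applied was 0.921.
So the original price was €69.08 ÷ 0.921 ≈ €75.01.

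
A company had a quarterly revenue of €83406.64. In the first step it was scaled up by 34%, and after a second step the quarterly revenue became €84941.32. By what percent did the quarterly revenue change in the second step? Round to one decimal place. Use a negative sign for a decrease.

After the first step: €83406.64 × 1.34 = €111764.8976.
Second-step multiplier: €84941.32 ÷ €111764.8976 ≈ 0.76.
That is a change of -24.0%.

-24.0%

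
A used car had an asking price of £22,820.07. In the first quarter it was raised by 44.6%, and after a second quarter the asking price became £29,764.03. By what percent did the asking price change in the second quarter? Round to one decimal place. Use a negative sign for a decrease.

-9.8%

After the first quarter: £22,820.07 × 1.446 = £32997.82122.
Second-quarter multiplier: £29,764.03 ÷ £32997.82122 ≈ 0.902.
That is a change of -9.8%.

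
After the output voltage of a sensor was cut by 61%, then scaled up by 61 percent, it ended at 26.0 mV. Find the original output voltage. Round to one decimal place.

Undoing the 61% increase: 26.0 ÷ 1.61 ≈ 16.149068.
Undoing the 61% decrease: 16.149068 ÷ 0.39 ≈ 41.4 mV.

41.4 mV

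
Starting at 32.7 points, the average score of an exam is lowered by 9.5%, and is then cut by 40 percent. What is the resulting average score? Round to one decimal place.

17.8 points

Each change multiplies by a factor: 0.905 × 0.6 = 0.543.
32.7 × 0.543 = 17.7561 ≈ 17.8.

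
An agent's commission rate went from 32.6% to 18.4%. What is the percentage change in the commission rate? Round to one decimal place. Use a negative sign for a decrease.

-43.6%

The change is 18.4 − 32.6 = -14.2 percentage points.
Relative to the original 32.6%, that is -14.2 ÷ 32.6 ≈ -43.6%.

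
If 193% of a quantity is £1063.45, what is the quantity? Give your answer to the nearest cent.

£1063.45 ÷ 1.93 ≈ £551.01.

£551.01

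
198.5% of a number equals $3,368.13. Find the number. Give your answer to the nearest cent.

$1,696.79

$3,368.13 ÷ 1.985 ≈ $1,696.79.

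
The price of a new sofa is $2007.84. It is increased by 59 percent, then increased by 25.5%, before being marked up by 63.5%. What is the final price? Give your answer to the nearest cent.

$6550.70

Each change multiplies by a factor: 1.59 × 1.255 × 1.635 = 3.26256075.
$2007.84 × 3.26256075 = $6550.69997628 ≈ $6550.70.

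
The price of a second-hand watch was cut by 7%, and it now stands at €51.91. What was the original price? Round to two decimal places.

The overall multiplier applied was 0.93.
So the original price was €51.91 ÷ 0.93 ≈ €55.82.

€55.82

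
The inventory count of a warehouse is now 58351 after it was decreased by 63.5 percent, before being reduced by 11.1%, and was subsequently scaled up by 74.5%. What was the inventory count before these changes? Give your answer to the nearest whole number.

The overall multiplier applied was 0.365 × 0.889 × 1.745 = 0.566226325.
So the original inventory count was 58351 ÷ 0.566226325 ≈ 103052.

103052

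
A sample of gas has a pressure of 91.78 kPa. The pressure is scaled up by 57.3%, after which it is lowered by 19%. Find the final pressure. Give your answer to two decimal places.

Apply the 57.3% increase: 91.78 × 1.573 = 144.36994.
After the 19% decrease: 144.36994 × 0.81 = 116.9396514 ≈ 116.94.

116.94 kPa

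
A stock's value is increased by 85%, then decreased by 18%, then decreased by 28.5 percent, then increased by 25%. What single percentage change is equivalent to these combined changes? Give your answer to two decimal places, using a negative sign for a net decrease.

The combined multiplier is 1.85 × 0.82 × 0.715 × 1.25 = 1.35581875.
That corresponds to an increase of 35.58%.

35.58%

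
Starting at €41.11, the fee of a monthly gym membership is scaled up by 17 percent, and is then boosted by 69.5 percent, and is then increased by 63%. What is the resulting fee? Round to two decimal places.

Each change multiplies by a factor: 1.17 × 1.695 × 1.63 = 3.2325345.
€41.11 × 3.2325345 = €132.889493295 ≈ €132.89.

€132.89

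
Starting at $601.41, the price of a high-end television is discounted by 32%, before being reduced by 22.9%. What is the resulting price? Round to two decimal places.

Each change multiplies by a factor: 0.68 × 0.771 = 0.52428.
$601.41 × 0.52428 = $315.3072348 ≈ $315.31.

$315.31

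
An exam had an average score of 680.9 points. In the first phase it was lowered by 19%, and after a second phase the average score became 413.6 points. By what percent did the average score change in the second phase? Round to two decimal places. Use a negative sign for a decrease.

-25.01%

After the first phase: 680.9 × 0.81 = 551.529.
Second-phase multiplier: 413.6 ÷ 551.529 ≈ 0.749915.
That is a change of -25.01%.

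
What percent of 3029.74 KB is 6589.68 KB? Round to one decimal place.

6589.68 KB ÷ 3029.74 KB ≈ 217.5%.

217.5%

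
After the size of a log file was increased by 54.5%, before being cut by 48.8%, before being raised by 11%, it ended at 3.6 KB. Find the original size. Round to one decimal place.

The overall multiplier applied was 1.545 × 0.512 × 1.11 = 0.8780544.
So the original size was 3.6 ÷ 0.8780544 ≈ 4.1 KB.

4.1 KB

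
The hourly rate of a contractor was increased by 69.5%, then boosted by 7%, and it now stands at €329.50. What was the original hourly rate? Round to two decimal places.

€181.68

Undoing the 7% increase: €329.50 ÷ 1.07 ≈ €307.943925.
Undoing the 69.5% increase: €307.943925 ÷ 1.695 ≈ €181.68.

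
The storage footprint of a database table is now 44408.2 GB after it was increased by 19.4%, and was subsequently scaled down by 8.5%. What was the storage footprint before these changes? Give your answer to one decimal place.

40647.9 GB

The overall multiplier applied was 1.194 × 0.915 = 1.09251.
So the original storage footprint was 44408.2 ÷ 1.09251 ≈ 40647.9 GB.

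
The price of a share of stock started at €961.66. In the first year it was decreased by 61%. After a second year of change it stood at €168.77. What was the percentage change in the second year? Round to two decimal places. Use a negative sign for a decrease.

After the first year: €961.66 × 0.39 = €375.0474.
Second-year multiplier: €168.77 ÷ €375.0474 ≈ 0.449996.
That is a change of -55.00%.

-55.00%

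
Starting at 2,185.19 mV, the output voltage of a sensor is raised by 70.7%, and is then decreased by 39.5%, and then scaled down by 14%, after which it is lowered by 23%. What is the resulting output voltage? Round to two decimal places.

1,494.40 mV

Each change multiplies by a factor: 1.707 × 0.605 × 0.86 × 0.77 = 0.683877117.
2,185.19 × 0.683877117 = 1494.40143729723 ≈ 1,494.40.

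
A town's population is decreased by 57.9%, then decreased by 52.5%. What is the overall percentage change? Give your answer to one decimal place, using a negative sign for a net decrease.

A 57.9% decrease multiplies by 0.421.
Then a 52.5% decrease: 0.421 × 0.475 = 0.199975.
Overall factor 0.199975, i.e. -80.0%.

-80.0%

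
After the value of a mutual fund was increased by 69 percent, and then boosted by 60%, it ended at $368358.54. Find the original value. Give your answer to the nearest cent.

$136227.27

The overall multiplier applied was 1.69 × 1.6 = 2.704.
So the original value was $368358.54 ÷ 2.704 ≈ $136227.27.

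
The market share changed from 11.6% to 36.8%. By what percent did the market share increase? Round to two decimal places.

217.24%

The change is 36.8 − 11.6 = 25.2 percentage points.
Relative to the original 11.6%, that is 25.2 ÷ 11.6 ≈ 217.24%.
So the market share rose by 217.24%.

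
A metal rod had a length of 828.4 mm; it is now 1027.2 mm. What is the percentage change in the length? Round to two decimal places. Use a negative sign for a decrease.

24.00%

Change: 1027.2 − 828.4 = 198.8.
Relative to the original: 198.8 ÷ 828.4 ≈ 24.00%.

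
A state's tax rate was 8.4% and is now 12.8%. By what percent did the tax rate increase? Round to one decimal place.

The change is 12.8 − 8.4 = 4.4 percentage points.
Relative to the original 8.4%, that is 4.4 ÷ 8.4 ≈ 52.4%.
So the tax rate rose by 52.4%.

52.4%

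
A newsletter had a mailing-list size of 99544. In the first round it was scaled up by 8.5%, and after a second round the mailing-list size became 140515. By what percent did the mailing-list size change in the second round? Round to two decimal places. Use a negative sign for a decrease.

30.10%

After the first round: 99544 × 1.085 = 108005.24.
Second-round multiplier: 140515 ÷ 108005.24 ≈ 1.301002.
That is a change of 30.10%.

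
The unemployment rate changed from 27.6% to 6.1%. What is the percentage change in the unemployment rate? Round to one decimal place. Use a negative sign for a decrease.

The change is 6.1 − 27.6 = -21.5 percentage points.
Relative to the original 27.6%, that is -21.5 ÷ 27.6 ≈ -77.9%.

-77.9%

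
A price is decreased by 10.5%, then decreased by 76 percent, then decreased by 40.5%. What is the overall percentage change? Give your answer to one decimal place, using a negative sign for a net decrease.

A 10.5% decrease multiplies by 0.895.
Then a 76% decrease: 0.895 × 0.24 = 0.2148.
Then a 40.5% decrease: 0.2148 × 0.595 = 0.127806.
Overall factor 0.127806, i.e. -87.2%.

-87.2%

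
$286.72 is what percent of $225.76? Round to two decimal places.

127.00%

$286.72 ÷ $225.76 ≈ 127.00%.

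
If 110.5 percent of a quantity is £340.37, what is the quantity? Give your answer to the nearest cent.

£308.03

£340.37 ÷ 1.105 ≈ £308.03.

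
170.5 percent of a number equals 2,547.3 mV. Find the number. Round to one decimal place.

2,547.3 mV ÷ 1.705 ≈ 1,494.0 mV.

1,494.0 mV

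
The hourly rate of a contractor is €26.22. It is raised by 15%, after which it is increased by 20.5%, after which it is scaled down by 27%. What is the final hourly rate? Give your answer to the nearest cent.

€26.52

15% increase: €26.22 × 1.15 = €30.153.
After the 20.5% increase: €30.153 × 1.205 = €36.334365.
Apply the 27% decrease: €36.334365 × 0.73 = €26.52408645 ≈ €26.52.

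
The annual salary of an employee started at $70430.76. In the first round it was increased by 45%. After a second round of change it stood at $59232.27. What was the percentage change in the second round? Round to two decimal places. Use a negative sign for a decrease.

After the first round: $70430.76 × 1.45 = $102124.602.
Second-round multiplier: $59232.27 ÷ $102124.602 ≈ 0.58.
That is a change of -42.00%.

-42.00%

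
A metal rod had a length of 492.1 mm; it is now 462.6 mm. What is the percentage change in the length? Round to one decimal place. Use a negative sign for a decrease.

-6.0%

Change: 462.6 − 492.1 = -29.5.
Relative to the original: -29.5 ÷ 492.1 ≈ -6.0%.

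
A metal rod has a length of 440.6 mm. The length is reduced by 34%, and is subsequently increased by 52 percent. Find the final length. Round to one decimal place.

442.0 mm

Each change multiplies by a factor: 0.66 × 1.52 = 1.0032.
440.6 × 1.0032 = 442.00992 ≈ 442.0.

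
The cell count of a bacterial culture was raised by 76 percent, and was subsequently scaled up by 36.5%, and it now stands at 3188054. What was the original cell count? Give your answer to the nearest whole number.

The overall multiplier applied was 1.76 × 1.365 = 2.4024.
So the original cell count was 3188054 ÷ 2.4024 ≈ 1327029.

1327029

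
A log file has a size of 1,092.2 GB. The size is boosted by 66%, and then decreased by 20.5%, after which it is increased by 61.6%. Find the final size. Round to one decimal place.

2,329.3 GB

Each change multiplies by a factor: 1.66 × 0.795 × 1.616 = 2.1326352.
1,092.2 × 2.1326352 = 2329.26416544 ≈ 2,329.3.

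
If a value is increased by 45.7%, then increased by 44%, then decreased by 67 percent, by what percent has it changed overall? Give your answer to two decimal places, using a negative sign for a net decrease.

-30.76%

A 45.7% increase multiplies by 1.457.
Then a 44% increase: 1.457 × 1.44 = 2.09808.
Then a 67% decrease: 2.09808 × 0.33 = 0.6923664.
Overall factor 0.6923664, i.e. -30.76%.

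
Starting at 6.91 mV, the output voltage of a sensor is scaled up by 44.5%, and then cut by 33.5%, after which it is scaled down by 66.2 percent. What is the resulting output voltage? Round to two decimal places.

Apply the 44.5% increase: 6.91 × 1.445 = 9.98495.
After the 33.5% decrease: 9.98495 × 0.665 = 6.63999175.
After the 66.2% decrease: 6.63999175 × 0.338 = 2.2443172115 ≈ 2.24.

2.24 mV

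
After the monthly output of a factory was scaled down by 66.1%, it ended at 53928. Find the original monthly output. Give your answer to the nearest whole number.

159080

The overall multiplier applied was 0.339.
So the original monthly output was 53928 ÷ 0.339 ≈ 159080.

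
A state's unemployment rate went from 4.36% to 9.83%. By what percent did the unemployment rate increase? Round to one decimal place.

125.5%

The change is 9.83 − 4.36 = 5.47 percentage points.
Relative to the original 4.36%, that is 5.47 ÷ 4.36 ≈ 125.5%.
So the unemployment rate rose by 125.5%.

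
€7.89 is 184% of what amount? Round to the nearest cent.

€4.29

€7.89 ÷ 1.84 ≈ €4.29.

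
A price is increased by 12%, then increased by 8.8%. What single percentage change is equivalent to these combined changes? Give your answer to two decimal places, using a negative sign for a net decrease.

21.86%

A 12% increase multiplies by 1.12.
Then an 8.8% increase: 1.12 × 1.088 = 1.21856.
Overall factor 1.21856, i.e. 21.86%.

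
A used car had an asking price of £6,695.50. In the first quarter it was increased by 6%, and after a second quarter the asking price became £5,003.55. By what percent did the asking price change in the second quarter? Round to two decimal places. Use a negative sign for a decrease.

-29.50%

After the first quarter: £6,695.50 × 1.06 = £7097.23.
Second-quarter multiplier: £5,003.55 ÷ £7097.23 ≈ 0.705.
That is a change of -29.50%.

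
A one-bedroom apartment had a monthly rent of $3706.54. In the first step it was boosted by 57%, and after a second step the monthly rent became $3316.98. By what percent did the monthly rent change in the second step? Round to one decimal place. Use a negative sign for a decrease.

After the first step: $3706.54 × 1.57 = $5819.2678.
Second-step multiplier: $3316.98 ÷ $5819.2678 ≈ 0.57.
That is a change of -43.0%.

-43.0%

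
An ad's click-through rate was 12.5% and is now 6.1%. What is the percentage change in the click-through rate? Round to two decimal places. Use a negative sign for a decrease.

-51.20%

The change is 6.1 − 12.5 = -6.4 percentage points.
Relative to the original 12.5%, that is -6.4 ÷ 12.5 = -51.20%.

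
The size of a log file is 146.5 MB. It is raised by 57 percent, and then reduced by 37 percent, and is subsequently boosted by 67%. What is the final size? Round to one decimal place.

After the 57% increase: 146.5 × 1.57 = 230.005.
37% decrease: 230.005 × 0.63 = 144.90315.
After the 67% increase: 144.90315 × 1.67 = 241.9882605 ≈ 242.0.

242.0 MB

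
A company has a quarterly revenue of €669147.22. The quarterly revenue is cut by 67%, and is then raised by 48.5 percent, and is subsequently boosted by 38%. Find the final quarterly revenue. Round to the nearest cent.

Each change multiplies by a factor: 0.33 × 1.485 × 1.38 = 0.676269.
€669147.22 × 0.676269 = €452523.52132218 ≈ €452523.52.

€452523.52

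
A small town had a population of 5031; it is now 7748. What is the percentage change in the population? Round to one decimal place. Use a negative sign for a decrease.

Change: 7748 − 5031 = 2717.
Relative to the original: 2717 ÷ 5031 ≈ 54.0%.

54.0%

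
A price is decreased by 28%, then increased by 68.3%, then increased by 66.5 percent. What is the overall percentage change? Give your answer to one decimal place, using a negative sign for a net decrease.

101.8%

The combined multiplier is 0.72 × 1.683 × 1.665 = 2.0175804.
That corresponds to an increase of 101.8%.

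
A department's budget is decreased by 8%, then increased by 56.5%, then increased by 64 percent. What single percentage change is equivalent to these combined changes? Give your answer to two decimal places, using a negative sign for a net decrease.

136.13%

The combined multiplier is 0.92 × 1.565 × 1.64 = 2.361272.
That corresponds to an increase of 136.13%.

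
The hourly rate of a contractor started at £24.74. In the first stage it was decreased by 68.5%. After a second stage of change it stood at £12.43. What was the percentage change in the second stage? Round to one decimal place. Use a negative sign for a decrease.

59.5%

After the first stage: £24.74 × 0.315 = £7.7931.
Second-stage multiplier: £12.43 ÷ £7.7931 ≈ 1.595.
That is a change of 59.5%.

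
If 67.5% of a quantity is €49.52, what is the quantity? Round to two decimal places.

€73.36

€49.52 ÷ 0.675 ≈ €73.36.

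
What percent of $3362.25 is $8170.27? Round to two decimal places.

243.00%

$8170.27 ÷ $3362.25 ≈ 243.00%.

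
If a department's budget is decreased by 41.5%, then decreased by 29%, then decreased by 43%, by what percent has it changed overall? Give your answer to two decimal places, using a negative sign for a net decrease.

-76.33%

The combined multiplier is 0.585 × 0.71 × 0.57 = 0.2367495.
That corresponds to a decrease of 76.33%.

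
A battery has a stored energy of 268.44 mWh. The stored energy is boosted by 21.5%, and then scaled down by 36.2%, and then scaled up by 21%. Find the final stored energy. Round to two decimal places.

Apply the 21.5% increase: 268.44 × 1.215 = 326.1546.
Apply the 36.2% decrease: 326.1546 × 0.638 = 208.0866348.
21% increase: 208.0866348 × 1.21 = 251.784828108 ≈ 251.78.

251.78 mWh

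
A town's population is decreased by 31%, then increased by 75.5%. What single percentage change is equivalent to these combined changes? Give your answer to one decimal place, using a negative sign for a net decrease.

A 31% decrease multiplies by 0.69.
Then a 75.5% increase: 0.69 × 1.755 = 1.21095.
Overall factor 1.21095, i.e. 21.1%.

21.1%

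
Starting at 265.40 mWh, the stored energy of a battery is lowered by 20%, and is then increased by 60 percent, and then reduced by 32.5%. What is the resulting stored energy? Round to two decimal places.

20% decrease: 265.40 × 0.8 = 212.32.
After the 60% increase: 212.32 × 1.6 = 339.712.
After the 32.5% decrease: 339.712 × 0.675 = 229.3056 ≈ 229.31.

229.31 mWh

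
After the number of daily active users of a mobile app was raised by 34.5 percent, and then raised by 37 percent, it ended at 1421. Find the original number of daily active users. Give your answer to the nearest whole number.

The overall multiplier applied was 1.345 × 1.37 = 1.84265.
So the original number of daily active users was 1421 ÷ 1.84265 ≈ 771.

771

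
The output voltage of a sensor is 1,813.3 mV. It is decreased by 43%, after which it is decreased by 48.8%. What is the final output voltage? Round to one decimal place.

529.2 mV

After the 43% decrease: 1,813.3 × 0.57 = 1033.581.
Apply the 48.8% decrease: 1033.581 × 0.512 = 529.193472 ≈ 529.2.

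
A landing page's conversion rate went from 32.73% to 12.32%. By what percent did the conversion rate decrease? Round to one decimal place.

62.4%

The change is 12.32 − 32.73 = -20.41 percentage points.
Relative to the original 32.73%, that is -20.41 ÷ 32.73 ≈ -62.4%.
So the conversion rate fell by 62.4%.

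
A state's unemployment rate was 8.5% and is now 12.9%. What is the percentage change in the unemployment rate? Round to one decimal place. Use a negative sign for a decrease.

The change is 12.9 − 8.5 = 4.4 percentage points.
Relative to the original 8.5%, that is 4.4 ÷ 8.5 ≈ 51.8%.

51.8%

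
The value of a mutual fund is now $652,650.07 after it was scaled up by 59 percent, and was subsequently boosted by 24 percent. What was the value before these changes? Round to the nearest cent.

The overall multiplier applied was 1.59 × 1.24 = 1.9716.
So the original value was $652,650.07 ÷ 1.9716 ≈ $331,025.60.

$331,025.60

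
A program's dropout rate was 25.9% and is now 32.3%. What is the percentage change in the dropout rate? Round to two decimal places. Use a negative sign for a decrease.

The change is 32.3 − 25.9 = 6.4 percentage points.
Relative to the original 25.9%, that is 6.4 ÷ 25.9 ≈ 24.71%.

24.71%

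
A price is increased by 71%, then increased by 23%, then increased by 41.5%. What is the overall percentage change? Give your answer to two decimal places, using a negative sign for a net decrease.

197.62%

The combined multiplier is 1.71 × 1.23 × 1.415 = 2.9761695.
That corresponds to an increase of 197.62%.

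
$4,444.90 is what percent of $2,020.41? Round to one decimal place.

$4,444.90 ÷ $2,020.41 ≈ 220.0%.

220.0%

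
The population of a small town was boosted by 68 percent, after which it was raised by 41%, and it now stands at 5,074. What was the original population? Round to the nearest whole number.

2,142

Undoing the 41% increase: 5,074 ÷ 1.41 ≈ 3598.58156.
Undoing the 68% increase: 3598.58156 ÷ 1.68 ≈ 2,142.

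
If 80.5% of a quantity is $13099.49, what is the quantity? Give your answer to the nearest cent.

$13099.49 ÷ 0.805 ≈ $16272.66.

$16272.66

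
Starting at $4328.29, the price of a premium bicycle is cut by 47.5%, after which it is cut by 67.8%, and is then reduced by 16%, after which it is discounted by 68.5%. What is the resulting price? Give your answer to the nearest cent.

$193.61

After the 47.5% decrease: $4328.29 × 0.525 = $2272.35225.
After the 67.8% decrease: $2272.35225 × 0.322 = $731.6974245.
16% decrease: $731.6974245 × 0.84 = $614.62583658.
Apply the 68.5% decrease: $614.62583658 × 0.315 = $193.6071385227 ≈ $193.61.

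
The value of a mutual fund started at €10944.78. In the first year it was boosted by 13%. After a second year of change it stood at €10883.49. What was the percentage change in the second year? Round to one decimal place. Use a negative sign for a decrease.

After the first year: €10944.78 × 1.13 = €12367.6014.
Second-year multiplier: €10883.49 ÷ €12367.6014 ≈ 0.88.
That is a change of -12.0%.

-12.0%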